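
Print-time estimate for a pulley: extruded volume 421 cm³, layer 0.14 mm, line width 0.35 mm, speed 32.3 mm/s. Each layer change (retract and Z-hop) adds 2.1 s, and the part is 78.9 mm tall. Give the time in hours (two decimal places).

Bead cross-section: 0.14 × 0.35 → 0.049 mm².
Toolpath length = 421 cm³ / 0.049 mm² = 421000 / 0.049 = 8591836.7 mm.
Extrusion time = 8591836.7 / 32.3 = 266001.1 s.
Number of layers: 78.9 / 0.14 → 564 (rounded up).
Non-print overhead = 564 × 2.1 = 1184.4 s.
Total = 266001.1 + 1184.4 = 267185.5 s = 74.22 hours.

74.22 hours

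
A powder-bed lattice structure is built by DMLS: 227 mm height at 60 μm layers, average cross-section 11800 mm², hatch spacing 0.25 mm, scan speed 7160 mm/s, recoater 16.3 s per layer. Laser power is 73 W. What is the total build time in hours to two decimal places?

24.06 hours

Layer count = ceil(227 / 0.06) = 3784.
Scan path per layer = 11800 / 0.25, so 47200 mm.
Laser time per layer = 47200 / 7160, so 6.5922 s.
Layer cycle = 6.5922 + 16.3 = 22.8922 s.
Build time = 3784 × 22.8922 = 86624.0848 s = 24.06 hours.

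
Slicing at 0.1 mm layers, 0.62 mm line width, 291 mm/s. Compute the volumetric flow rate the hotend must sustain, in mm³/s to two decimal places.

18.04

Bead cross-section = 0.1 × 0.62, so 0.062 mm².
Volumetric flow = 291 × 0.062 = 18.04 mm³/s.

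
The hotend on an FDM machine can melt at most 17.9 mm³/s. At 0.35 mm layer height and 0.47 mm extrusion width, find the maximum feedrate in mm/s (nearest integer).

109 mm/s

A: 0.35 × 0.47 → 0.1645 mm².
Max speed = 17.9 / 0.1645 = 108.81 ≈ 109 mm/s.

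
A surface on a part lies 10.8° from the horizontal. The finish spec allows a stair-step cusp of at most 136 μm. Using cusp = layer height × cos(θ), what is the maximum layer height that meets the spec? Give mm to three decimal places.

cos(10.8°) = 0.9823; t_max = 0.136/0.9823 = 0.138 mm.

0.138 mm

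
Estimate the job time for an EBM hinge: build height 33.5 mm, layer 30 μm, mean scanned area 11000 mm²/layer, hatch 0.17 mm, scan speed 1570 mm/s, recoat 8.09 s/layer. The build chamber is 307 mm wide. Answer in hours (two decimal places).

15.30 hours

Layers = ⌈33.5/0.03⌉ = 1117.
Per-layer scan distance = 11000 / 0.17, so 64705.9 mm.
Scan time per layer = 64705.9 / 1570, so 41.2139 s.
Time per layer: 41.2139 + 8.09 → 49.3039 s.
1117 layers × 49.3039 s/layer = 55072.4563 s, i.e. 15.30 hours.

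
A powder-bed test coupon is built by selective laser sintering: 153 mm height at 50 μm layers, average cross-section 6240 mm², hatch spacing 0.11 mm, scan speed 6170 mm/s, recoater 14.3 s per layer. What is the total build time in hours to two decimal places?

19.97 hours

Layers = ⌈153/0.05⌉ = 3060.
Per-layer scan distance = 6240 / 0.11 = 56727.3 mm.
Per-layer scan time = 56727.3 / 6170, so 9.1941 s.
Per-layer time = 9.1941 + 14.3, so 23.4941 s.
Build time = 3060 × 23.4941 = 71891.946 s = 19.97 hours.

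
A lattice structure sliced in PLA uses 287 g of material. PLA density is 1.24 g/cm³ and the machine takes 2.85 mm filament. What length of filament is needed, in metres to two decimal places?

36.28 m

Extruded volume: 287/1.24 = 231.4516 cm³ (231451.6 mm³).
Cross-section of 2.85 mm filament: π·(2.85/2)² = 6.3794 mm².
L = V/A = 231451.6/6.3794 = 36281.09 mm → 36.28 m.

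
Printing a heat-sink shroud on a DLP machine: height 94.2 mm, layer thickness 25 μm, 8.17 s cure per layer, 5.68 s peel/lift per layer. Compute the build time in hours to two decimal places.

Layers = ⌈94.2/0.025⌉ = 3768.
Cycle time = 8.17 + 5.68 = 13.85 s.
Build time: 3768 × 13.85 s = 52186.8 s, i.e. 14.50 hours.

14.50 hours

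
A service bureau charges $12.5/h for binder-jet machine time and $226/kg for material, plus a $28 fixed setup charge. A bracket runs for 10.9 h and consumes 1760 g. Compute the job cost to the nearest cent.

Time charge: 12.5 × 10.9 → $136.25.
Material cost = 226 × 1760/1000, so $397.76.
Adding setup: 136.25 + 397.76 + 28 → $562.01.

$562.01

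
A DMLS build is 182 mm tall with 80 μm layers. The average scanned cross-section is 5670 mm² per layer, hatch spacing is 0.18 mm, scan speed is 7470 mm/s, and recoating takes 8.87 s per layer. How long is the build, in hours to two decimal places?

8.27 hours

Layers = ⌈182/0.08⌉ = 2275.
Scan path per layer = 5670 / 0.18, so 31500 mm.
Per-layer scan time = 31500 / 7470, so 4.2169 s.
Per-layer time: 4.2169 + 8.87 → 13.0869 s.
Build time = 2275 × 13.0869 = 29772.6975 s = 8.27 hours.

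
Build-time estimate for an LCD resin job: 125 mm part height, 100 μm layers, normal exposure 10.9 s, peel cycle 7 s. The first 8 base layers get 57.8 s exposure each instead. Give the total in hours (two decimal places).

Layer count = ceil(125 / 0.1) = 1250.
Base layers: 8 × (57.8 + 7) → 518.4 s.
Remaining layers = 1242 × (10.9 + 7), so 22231.8 s.
Sum: 518.4 + 22231.8 = 22750.2 s → 6.32 hours.

6.32 hours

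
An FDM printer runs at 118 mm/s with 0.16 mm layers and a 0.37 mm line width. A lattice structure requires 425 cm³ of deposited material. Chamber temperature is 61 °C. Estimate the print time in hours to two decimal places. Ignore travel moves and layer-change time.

16.90 hours

Bead cross-section: 0.16 × 0.37 → 0.0592 mm².
Total extruded path = 425000/0.0592 = 7179054.1 mm.
Time extruding = 7179054.1 / 118, so 60839.4 s.
In the requested units: 60839.4 s = 16.90 hours.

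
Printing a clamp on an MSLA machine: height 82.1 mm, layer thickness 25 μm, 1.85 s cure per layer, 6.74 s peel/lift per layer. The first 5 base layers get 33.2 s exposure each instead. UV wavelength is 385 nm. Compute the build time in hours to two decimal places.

7.88 hours

Layer count = ceil(82.1 / 0.025) = 3284.
Bottom layers: 5 × (33.2 + 6.74) → 199.7 s.
Normal layers = 3279 × (1.85 + 6.74) = 28166.61 s.
Sum: 199.7 + 28166.61 = 28366.31 s → 7.88 hours.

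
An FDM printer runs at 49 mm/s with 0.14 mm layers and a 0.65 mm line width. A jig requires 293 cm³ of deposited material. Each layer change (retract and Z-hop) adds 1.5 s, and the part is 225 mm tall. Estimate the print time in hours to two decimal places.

Extrusion cross-section = 0.14 × 0.65 = 0.091 mm².
Total extruded path = 293000/0.091 = 3219780.2 mm.
Time extruding: 3219780.2 / 49 → 65709.8 s.
Number of layers: 225 / 0.14 → 1608 (rounded up).
Z-hop total = 1608 × 1.5 = 2412 s.
Altogether 65709.8 + 2412 = 68121.8 s, i.e. 18.92 hours.

18.92 hours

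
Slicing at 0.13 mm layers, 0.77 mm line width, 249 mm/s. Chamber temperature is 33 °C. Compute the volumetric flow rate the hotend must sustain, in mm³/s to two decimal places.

24.92

Bead cross-section = 0.13 × 0.77 = 0.1001 mm².
Q = v·A = 249 × 0.1001 = 24.92 mm³/s.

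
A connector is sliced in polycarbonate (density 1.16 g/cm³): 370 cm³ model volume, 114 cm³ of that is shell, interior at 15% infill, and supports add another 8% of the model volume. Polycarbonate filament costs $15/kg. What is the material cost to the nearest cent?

$3.17

Interior volume = 370 − 114 = 256 cm³.
Infill volume = 0.15 × 256, so 38.4 cm³.
Support = 0.08 × 370, so 29.6 cm³.
Total extruded = 114 + 38.4 + 29.6 = 182 cm³.
Mass = 182 × 1.16, so 211.12 g.
At $15/kg: 211.12/1000 × 15 = $3.17.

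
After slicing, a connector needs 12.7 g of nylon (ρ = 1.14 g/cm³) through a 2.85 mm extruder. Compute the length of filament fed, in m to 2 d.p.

Volume = 12.7 g / 1.14 g·cm⁻³ = 11.1404 cm³ = 11140.4 mm³.
Cross-section of 2.85 mm filament: π·(2.85/2)² = 6.3794 mm².
L = V/A = 11140.4/6.3794 = 1746.31 mm → 1.75 m.

1.75 m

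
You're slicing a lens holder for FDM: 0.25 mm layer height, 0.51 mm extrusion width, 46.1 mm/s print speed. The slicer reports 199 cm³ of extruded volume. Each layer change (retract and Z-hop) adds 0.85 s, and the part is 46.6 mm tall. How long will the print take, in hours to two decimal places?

Extrusion cross-section = 0.25 × 0.51 = 0.1275 mm².
Total extruded path = 199000/0.1275 = 1560784.3 mm.
Print-move time = 1560784.3 / 46.1, so 33856.5 s.
Layer count = ceil(46.6 / 0.25) = 187.
Z-hop total = 187 × 0.85, so 158.95 s.
Total = 33856.5 + 158.95 = 34015.45 s = 9.45 hours.

9.45 hours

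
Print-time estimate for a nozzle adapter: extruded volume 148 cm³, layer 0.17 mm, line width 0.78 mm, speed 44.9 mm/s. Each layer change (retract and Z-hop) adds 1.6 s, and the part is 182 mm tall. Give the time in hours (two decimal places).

Line area: 0.17 × 0.78 → 0.1326 mm².
Total extruded path = 148000/0.1326 = 1116138.8 mm.
Print-move time = 1116138.8 / 44.9, so 24858.3 s.
Layers = ⌈182/0.17⌉ = 1071.
Z-hop total = 1071 × 1.6, so 1713.6 s.
Altogether 24858.3 + 1713.6 = 26571.9 s, i.e. 7.38 hours.

7.38 hours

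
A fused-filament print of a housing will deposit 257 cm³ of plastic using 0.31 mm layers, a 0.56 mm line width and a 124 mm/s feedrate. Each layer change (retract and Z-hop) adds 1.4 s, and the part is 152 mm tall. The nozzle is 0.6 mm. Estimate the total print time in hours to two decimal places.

Bead cross-section = 0.31 × 0.56 = 0.1736 mm².
Toolpath length = 257 cm³ / 0.1736 mm² = 257000 / 0.1736 = 1480414.7 mm.
Print-move time = 1480414.7 / 124 = 11938.8 s.
Layer count = ceil(152 / 0.31) = 491.
Layer-change overhead = 491 × 1.4, so 687.4 s.
Altogether 11938.8 + 687.4 = 12626.2 s, i.e. 3.51 hours.

3.51 hours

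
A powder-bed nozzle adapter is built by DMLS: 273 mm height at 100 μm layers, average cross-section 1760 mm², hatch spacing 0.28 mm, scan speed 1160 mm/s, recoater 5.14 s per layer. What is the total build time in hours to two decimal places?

Layers = ⌈273/0.1⌉ = 2730.
Per-layer scan distance: 1760 / 0.28 → 6285.7 mm.
Scan time per layer = 6285.7 / 1160 = 5.4187 s.
Time per layer: 5.4187 + 5.14 → 10.5587 s.
Total: 2730 × 10.5587 s = 28825.251 s → 8.01 hours.

8.01 hours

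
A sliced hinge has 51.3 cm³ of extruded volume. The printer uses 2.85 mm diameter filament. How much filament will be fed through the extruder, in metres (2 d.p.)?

Cross-section of 2.85 mm filament: π·(2.85/2)² = 6.3794 mm².
Length = 51.3 cm³ / 6.3794 mm² = 51300 / 6.3794 = 8041.51 mm = 8.04 m.

8.04 m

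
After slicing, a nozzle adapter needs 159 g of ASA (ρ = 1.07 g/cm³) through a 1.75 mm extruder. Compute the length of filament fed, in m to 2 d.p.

Volume = 159 g / 1.07 g·cm⁻³ = 148.5981 cm³ = 148598.1 mm³.
A = π r² = π × 0.875² = 2.4053 mm².
L = V/A = 148598.1/2.4053 = 61779.45 mm → 61.78 m.

61.78 m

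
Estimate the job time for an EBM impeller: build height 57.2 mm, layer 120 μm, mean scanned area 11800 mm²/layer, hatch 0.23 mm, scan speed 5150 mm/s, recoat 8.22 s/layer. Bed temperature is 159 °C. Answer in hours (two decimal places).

Layers = ⌈57.2/0.12⌉ = 477.
Scan path per layer: 11800 / 0.23 → 51304.3 mm.
Beam time per layer: 51304.3 / 5150 → 9.962 s.
Time per layer = 9.962 + 8.22, so 18.182 s.
Build time = 477 × 18.182 = 8672.814 s = 2.41 hours.

2.41 hours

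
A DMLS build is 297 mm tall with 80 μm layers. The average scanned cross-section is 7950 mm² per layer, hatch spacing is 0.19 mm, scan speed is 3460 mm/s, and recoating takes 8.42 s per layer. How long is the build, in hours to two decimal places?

21.16 hours

Layer count = ceil(297 / 0.08) = 3713.
Hatch length per layer: 7950 / 0.19 → 41842.1 mm.
Scan time per layer = 41842.1 / 3460, so 12.0931 s.
Per-layer time: 12.0931 + 8.42 → 20.5131 s.
Build time = 3713 × 20.5131 = 76165.1403 s = 21.16 hours.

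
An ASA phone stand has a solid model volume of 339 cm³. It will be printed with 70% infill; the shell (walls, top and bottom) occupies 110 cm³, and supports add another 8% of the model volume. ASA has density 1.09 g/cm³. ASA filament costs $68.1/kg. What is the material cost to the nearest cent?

$22.08

Volume inside the shell = 339 − 110, so 229 cm³.
Infill volume = 0.70 × 229 = 160.3 cm³.
Support: 0.08 × 339 → 27.12 cm³.
Total printed volume = 110 + 160.3 + 27.12 = 297.42 cm³.
Mass: 297.42 × 1.09 → 324.1878 g.
At $68.1/kg: 324.1878/1000 × 68.1 = $22.08.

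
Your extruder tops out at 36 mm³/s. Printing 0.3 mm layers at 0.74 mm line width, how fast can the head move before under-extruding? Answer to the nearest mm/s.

162 mm/s

A = 0.3 × 0.74 = 0.222 mm².
v_max = Q/A = 36/0.222 = 162.16 mm/s → 162 mm/s.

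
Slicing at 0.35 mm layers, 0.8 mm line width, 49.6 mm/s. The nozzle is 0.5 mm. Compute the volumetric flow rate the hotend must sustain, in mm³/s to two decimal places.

Extrusion cross-section = 0.35 × 0.8 = 0.28 mm².
Q = v·A = 49.6 × 0.28 = 13.89 mm³/s.

13.89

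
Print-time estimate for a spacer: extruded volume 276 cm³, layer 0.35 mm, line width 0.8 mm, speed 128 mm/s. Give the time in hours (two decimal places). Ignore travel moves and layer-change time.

2.14 hours

Bead cross-section = 0.35 × 0.8 = 0.28 mm².
Total extruded path = 276000/0.28 = 985714.3 mm.
Time extruding = 985714.3 / 128, so 7700.9 s.
7700.9 s = 2.14 hours.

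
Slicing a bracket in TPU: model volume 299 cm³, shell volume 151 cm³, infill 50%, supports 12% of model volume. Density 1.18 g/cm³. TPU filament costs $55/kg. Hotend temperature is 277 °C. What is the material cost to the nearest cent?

Interior volume = 299 − 151 = 148 cm³.
Infill volume = 0.50 × 148, so 74 cm³.
Support = 0.12 × 299 = 35.88 cm³.
Total printed volume = 151 + 74 + 35.88 = 260.88 cm³.
Mass = 260.88 × 1.18 = 307.8384 g.
At $55/kg: 307.8384/1000 × 55 = $16.93.

$16.93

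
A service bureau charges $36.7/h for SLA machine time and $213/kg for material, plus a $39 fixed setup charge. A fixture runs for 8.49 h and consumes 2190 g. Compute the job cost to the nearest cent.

$817.05

Time charge: 36.7 × 8.49 → $311.583.
Feedstock cost: 213 × 2190/1000 → $466.47.
Adding setup: 311.583 + 466.47 + 39 → 817.053 ≈ $817.05.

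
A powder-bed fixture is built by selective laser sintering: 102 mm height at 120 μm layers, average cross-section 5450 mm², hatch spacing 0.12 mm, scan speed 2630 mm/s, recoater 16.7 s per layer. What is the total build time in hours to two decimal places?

Layers = ⌈102/0.12⌉ = 850.
Hatch length per layer = 5450 / 0.12, so 45416.7 mm.
Per-layer scan time = 45416.7 / 2630 = 17.2687 s.
Per-layer time = 17.2687 + 16.7 = 33.9687 s.
Total: 850 × 33.9687 s = 28873.395 s → 8.02 hours.

8.02 hours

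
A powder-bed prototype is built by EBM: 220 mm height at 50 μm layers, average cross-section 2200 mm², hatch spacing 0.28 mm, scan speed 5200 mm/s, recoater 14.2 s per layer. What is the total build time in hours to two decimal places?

19.20 hours

Layer count = ceil(220 / 0.05) = 4400.
Per-layer scan distance: 2200 / 0.28 → 7857.1 mm.
Scan time per layer: 7857.1 / 5200 → 1.511 s.
Per-layer time = 1.511 + 14.2, so 15.711 s.
Total: 4400 × 15.711 s = 69128.4 s → 19.20 hours.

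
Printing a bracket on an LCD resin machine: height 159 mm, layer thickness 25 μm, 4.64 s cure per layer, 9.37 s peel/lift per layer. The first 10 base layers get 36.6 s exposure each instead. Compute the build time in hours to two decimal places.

Number of layers: 159 / 0.025 → 6360 (rounded up).
Burn-in layers: 10 × (36.6 + 9.37) → 459.7 s.
Remaining layers: 6350 × (4.64 + 9.37) → 88963.5 s.
Sum: 459.7 + 88963.5 = 89423.2 s → 24.84 hours.

24.84 hours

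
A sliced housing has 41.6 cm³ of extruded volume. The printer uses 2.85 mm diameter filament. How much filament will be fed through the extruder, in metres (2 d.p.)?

6.52 m

Filament cross-section = π × (2.85/2)² = 6.3794 mm².
L = 41600 mm³ / 6.3794 mm² = 6520.99 mm, i.e. 6.52 m.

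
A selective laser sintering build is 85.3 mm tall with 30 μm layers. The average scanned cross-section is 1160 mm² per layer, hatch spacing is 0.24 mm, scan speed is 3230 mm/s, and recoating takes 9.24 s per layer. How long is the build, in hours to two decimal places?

Layer count = ceil(85.3 / 0.03) = 2844.
Per-layer scan distance: 1160 / 0.24 → 4833.3 mm.
Scan time per layer: 4833.3 / 3230 → 1.4964 s.
Layer cycle: 1.4964 + 9.24 → 10.7364 s.
Total: 2844 × 10.7364 s = 30534.3216 s → 8.48 hours.

8.48 hours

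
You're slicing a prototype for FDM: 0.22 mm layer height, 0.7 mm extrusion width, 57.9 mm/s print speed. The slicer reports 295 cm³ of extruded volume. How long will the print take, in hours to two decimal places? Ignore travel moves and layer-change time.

Line area: 0.22 × 0.7 → 0.154 mm².
Toolpath length = 295 cm³ / 0.154 mm² = 295000 / 0.154 = 1915584.4 mm.
Print-move time = 1915584.4 / 57.9 = 33084.4 s.
33084.4 s = 9.19 hours.

9.19 hours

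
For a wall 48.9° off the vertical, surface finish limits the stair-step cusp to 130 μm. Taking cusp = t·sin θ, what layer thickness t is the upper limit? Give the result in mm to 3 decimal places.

0.173 mm

Layer height = cusp / sin(48.9°) = 0.13 / 0.7536 = 0.173 mm.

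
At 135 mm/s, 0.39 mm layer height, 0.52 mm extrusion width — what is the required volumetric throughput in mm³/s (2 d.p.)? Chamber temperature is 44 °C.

Bead cross-section = 0.39 × 0.52, so 0.2028 mm².
Volumetric flow = 135 × 0.2028 = 27.38 mm³/s.

27.38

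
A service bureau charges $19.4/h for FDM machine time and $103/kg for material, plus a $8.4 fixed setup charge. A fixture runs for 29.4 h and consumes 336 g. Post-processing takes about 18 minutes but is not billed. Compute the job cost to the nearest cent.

$613.37

Machine-time cost = 19.4 × 29.4, so $570.36.
Material charge: 103 × 336/1000 → $34.608.
Adding setup: 570.36 + 34.608 + 8.4 → 613.368 ≈ $613.37.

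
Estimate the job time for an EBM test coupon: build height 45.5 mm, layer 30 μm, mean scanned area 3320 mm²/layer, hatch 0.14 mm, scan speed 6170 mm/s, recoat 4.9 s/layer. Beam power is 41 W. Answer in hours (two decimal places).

Layer count = ceil(45.5 / 0.03) = 1517.
Per-layer scan distance = 3320 / 0.14, so 23714.3 mm.
Beam time per layer = 23714.3 / 6170, so 3.8435 s.
Layer cycle = 3.8435 + 4.9 = 8.7435 s.
1517 layers × 8.7435 s/layer = 13263.8895 s, i.e. 3.68 hours.

3.68 hours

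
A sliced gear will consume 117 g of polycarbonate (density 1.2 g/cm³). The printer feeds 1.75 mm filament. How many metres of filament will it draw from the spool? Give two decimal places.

40.54 m

Extruded volume: 117/1.2 = 97.5 cm³ (97500 mm³).
A = π r² = π × 0.875² = 2.4053 mm².
L = V/A = 97500/2.4053 = 40535.48 mm → 40.54 m.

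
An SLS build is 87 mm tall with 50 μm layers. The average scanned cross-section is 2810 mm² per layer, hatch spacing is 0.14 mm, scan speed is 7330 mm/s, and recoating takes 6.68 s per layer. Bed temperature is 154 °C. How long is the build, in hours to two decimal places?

4.55 hours

Layers = ⌈87/0.05⌉ = 1740.
Hatch length per layer = 2810 / 0.14, so 20071.4 mm.
Per-layer scan time = 20071.4 / 7330, so 2.7383 s.
Layer cycle: 2.7383 + 6.68 → 9.4183 s.
1740 layers × 9.4183 s/layer = 16387.842 s, i.e. 4.55 hours.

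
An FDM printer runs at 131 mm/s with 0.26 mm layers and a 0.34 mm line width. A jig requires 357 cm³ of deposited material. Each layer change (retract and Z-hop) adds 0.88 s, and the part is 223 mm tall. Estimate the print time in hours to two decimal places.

8.77 hours

Line area = 0.26 × 0.34, so 0.0884 mm².
Path length: 357000 mm³ / 0.0884 mm² → 4038461.5 mm.
Print-move time: 4038461.5 / 131 → 30828 s.
Number of layers: 223 / 0.26 → 858 (rounded up).
Non-print overhead: 858 × 0.88 → 755.04 s.
Total = 30828 + 755.04 = 31583.04 s = 8.77 hours.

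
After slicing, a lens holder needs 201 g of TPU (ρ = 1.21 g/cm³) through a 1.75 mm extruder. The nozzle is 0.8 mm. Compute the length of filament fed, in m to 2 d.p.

Extruded volume: 201/1.21 = 166.1157 cm³ (166115.7 mm³).
A = π r² = π × 0.875² = 2.4053 mm².
Length = 166115.7 / 2.4053 = 69062.36 mm = 69.06 m.

69.06 m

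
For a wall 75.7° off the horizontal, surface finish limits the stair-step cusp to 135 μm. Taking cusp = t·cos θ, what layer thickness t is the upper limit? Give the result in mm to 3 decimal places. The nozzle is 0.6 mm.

0.547 mm

t = h_c / cos θ = 0.135 / 0.2470 = 0.547 mm.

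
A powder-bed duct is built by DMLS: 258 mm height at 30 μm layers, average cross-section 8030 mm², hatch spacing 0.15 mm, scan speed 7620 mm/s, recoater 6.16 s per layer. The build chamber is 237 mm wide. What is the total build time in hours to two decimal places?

31.50 hours

Layer count = ceil(258 / 0.03) = 8600.
Per-layer scan distance = 8030 / 0.15 = 53533.3 mm.
Per-layer scan time: 53533.3 / 7620 → 7.0254 s.
Per-layer time = 7.0254 + 6.16, so 13.1854 s.
Build time = 8600 × 13.1854 = 113394.44 s = 31.50 hours.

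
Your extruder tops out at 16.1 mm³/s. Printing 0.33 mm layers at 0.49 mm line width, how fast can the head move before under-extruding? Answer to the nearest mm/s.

Bead cross-section = 0.33 × 0.49, so 0.1617 mm².
v_max = Q/A = 16.1/0.1617 = 99.57 mm/s → 100 mm/s.

100 mm/s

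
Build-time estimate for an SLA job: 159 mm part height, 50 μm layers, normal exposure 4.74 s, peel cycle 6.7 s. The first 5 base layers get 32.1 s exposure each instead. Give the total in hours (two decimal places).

Layers = ⌈159/0.05⌉ = 3180.
Bottom layers = 5 × (32.1 + 6.7) = 194 s.
Normal layers = 3175 × (4.74 + 6.7), so 36322 s.
Total = 194 + 36322 = 36516 s = 10.14 hours.

10.14 hours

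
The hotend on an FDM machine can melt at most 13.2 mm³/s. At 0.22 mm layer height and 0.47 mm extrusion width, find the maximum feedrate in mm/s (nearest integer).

128 mm/s

Bead cross-section = 0.22 × 0.47, so 0.1034 mm².
Max speed = 13.2 / 0.1034 = 127.66 ≈ 128 mm/s.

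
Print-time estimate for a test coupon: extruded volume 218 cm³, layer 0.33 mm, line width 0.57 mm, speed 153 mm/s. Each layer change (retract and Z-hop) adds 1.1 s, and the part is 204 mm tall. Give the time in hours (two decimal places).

2.29 hours

Line area = 0.33 × 0.57 = 0.1881 mm².
Path length: 218000 mm³ / 0.1881 mm² → 1158958 mm.
Time extruding = 1158958 / 153 = 7574.9 s.
Layers = ⌈204/0.33⌉ = 619.
Layer-change overhead = 619 × 1.1 = 680.9 s.
Total = 7574.9 + 680.9 = 8255.8 s = 2.29 hours.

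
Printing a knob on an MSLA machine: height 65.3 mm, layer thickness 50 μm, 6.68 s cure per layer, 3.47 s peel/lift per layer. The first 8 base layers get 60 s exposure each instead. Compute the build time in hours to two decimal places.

3.80 hours

Layer count = ceil(65.3 / 0.05) = 1306.
Burn-in layers = 8 × (60 + 3.47), so 507.76 s.
Regular layers = 1298 × (6.68 + 3.47), so 13174.7 s.
Total = 507.76 + 13174.7 = 13682.46 s = 3.80 hours.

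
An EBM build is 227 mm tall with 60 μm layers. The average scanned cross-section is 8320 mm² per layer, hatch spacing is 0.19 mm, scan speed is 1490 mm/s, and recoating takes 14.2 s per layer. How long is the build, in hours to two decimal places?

Number of layers: 227 / 0.06 → 3784 (rounded up).
Scan path per layer: 8320 / 0.19 → 43789.5 mm.
Scan time per layer = 43789.5 / 1490 = 29.3889 s.
Layer cycle = 29.3889 + 14.2 = 43.5889 s.
Build time = 3784 × 43.5889 = 164940.3976 s = 45.82 hours.

45.82 hours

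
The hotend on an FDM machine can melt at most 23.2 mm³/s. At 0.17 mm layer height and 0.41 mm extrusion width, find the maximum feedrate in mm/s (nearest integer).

333 mm/s

Extrusion cross-section = 0.17 × 0.41 = 0.0697 mm².
v_max = Q/A = 23.2/0.0697 = 332.86 mm/s → 333 mm/s.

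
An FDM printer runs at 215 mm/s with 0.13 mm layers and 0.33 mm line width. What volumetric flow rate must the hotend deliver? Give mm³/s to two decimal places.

9.22

A = 0.13 × 0.33, so 0.0429 mm².
Q = v·A = 215 × 0.0429 = 9.22 mm³/s.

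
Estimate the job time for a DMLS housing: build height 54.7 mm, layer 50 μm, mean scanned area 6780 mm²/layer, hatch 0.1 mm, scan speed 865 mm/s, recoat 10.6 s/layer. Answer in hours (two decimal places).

Layers = ⌈54.7/0.05⌉ = 1094.
Scan path per layer: 6780 / 0.1 → 67800 mm.
Per-layer scan time: 67800 / 865 → 78.3815 s.
Per-layer time = 78.3815 + 10.6 = 88.9815 s.
1094 layers × 88.9815 s/layer = 97345.761 s, i.e. 27.04 hours.

27.04 hours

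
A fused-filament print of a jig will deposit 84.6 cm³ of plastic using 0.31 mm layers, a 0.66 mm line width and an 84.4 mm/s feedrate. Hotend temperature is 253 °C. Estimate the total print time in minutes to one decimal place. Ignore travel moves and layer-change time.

Extrusion cross-section = 0.31 × 0.66 = 0.2046 mm².
Path length: 84600 mm³ / 0.2046 mm² → 413489.7 mm.
Extrusion time: 413489.7 / 84.4 → 4899.2 s.
That's 4899.2 s → 81.7 minutes.

81.7 minutes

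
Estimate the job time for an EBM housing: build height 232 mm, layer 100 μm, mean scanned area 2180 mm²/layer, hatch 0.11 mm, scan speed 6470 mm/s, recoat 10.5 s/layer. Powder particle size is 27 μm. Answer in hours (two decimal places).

8.74 hours

Layers = ⌈232/0.1⌉ = 2320.
Scan path per layer = 2180 / 0.11, so 19818.2 mm.
Scan time per layer: 19818.2 / 6470 → 3.0631 s.
Time per layer = 3.0631 + 10.5 = 13.5631 s.
Build time = 2320 × 13.5631 = 31466.392 s = 8.74 hours.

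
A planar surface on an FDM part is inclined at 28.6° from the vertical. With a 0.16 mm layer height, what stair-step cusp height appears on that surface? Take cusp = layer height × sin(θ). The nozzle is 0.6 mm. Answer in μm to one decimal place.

sin(28.6°) = 0.4787, so cusp = 0.16 × 0.4787 = 0.076592 mm → 76.6 μm.

76.6 μm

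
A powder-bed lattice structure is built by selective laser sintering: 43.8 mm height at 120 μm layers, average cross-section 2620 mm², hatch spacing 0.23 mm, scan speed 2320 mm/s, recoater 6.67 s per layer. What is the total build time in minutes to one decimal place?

70.4 minutes

Number of layers: 43.8 / 0.12 → 365 (rounded up).
Scan path per layer = 2620 / 0.23 = 11391.3 mm.
Laser time per layer: 11391.3 / 2320 → 4.91 s.
Layer cycle = 4.91 + 6.67, so 11.58 s.
Build time = 365 × 11.58 = 4226.7 s = 70.4 minutes.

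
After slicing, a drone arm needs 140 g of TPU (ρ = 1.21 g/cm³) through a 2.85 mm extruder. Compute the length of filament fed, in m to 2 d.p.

18.14 m

Volume = 140 g / 1.21 g·cm⁻³ = 115.7025 cm³ = 115702.5 mm³.
Cross-section of 2.85 mm filament: π·(2.85/2)² = 6.3794 mm².
Length = 115702.5 / 6.3794 = 18136.89 mm = 18.14 m.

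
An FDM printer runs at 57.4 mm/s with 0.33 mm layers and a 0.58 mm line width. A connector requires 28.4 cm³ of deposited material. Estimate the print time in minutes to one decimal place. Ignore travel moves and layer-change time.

43.1 minutes

Bead cross-section: 0.33 × 0.58 → 0.1914 mm².
Toolpath length = 28.4 cm³ / 0.1914 mm² = 28400 / 0.1914 = 148380.4 mm.
Print-move time: 148380.4 / 57.4 → 2585 s.
That's 2585 s → 43.1 minutes.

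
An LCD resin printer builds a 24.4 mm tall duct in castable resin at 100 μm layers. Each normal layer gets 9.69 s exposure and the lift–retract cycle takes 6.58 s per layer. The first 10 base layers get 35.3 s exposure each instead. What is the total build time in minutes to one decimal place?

Layers = ⌈24.4/0.1⌉ = 244.
Burn-in layers: 10 × (35.3 + 6.58) → 418.8 s.
Remaining layers = 234 × (9.69 + 6.58) = 3807.18 s.
Total = 418.8 + 3807.18 = 4225.98 s = 70.4 minutes.

70.4 minutes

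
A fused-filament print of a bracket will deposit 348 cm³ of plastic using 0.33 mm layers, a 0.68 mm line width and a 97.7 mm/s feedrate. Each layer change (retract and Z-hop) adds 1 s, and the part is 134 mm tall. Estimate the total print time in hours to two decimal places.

4.52 hours

Line area = 0.33 × 0.68, so 0.2244 mm².
Total extruded path = 348000/0.2244 = 1550802.1 mm.
Extrusion time: 1550802.1 / 97.7 → 15873.1 s.
Layer count = ceil(134 / 0.33) = 407.
Non-print overhead = 407 × 1 = 407 s.
Altogether 15873.1 + 407 = 16280.1 s, i.e. 4.52 hours.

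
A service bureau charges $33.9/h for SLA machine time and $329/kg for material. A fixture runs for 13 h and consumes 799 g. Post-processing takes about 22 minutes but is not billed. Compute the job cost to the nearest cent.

Time charge: 33.9 × 13 → $440.70.
Feedstock cost: 329 × 799/1000 → $262.871.
Job cost: 440.70 + 262.871 = 703.571 ≈ $703.57.

$703.57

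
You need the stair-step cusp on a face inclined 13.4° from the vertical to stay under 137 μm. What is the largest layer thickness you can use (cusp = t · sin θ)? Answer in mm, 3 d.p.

sin(13.4°) = 0.2317; t_max = 0.137/0.2317 = 0.591 mm.

0.591 mm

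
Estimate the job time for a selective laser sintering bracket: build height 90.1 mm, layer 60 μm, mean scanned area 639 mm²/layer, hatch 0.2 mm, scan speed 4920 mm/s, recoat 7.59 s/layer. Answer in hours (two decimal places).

Layers = ⌈90.1/0.06⌉ = 1502.
Hatch length per layer = 639 / 0.2, so 3195 mm.
Laser time per layer = 3195 / 4920 = 0.6494 s.
Layer cycle = 0.6494 + 7.59 = 8.2394 s.
Build time = 1502 × 8.2394 = 12375.5788 s = 3.44 hours.

3.44 hours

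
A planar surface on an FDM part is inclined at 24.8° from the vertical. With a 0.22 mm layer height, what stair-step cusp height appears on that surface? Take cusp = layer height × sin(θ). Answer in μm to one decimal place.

92.3 μm

Cusp = layer height × sin(24.8°) = 0.22 × 0.4195 = 0.09229 mm = 92.3 μm.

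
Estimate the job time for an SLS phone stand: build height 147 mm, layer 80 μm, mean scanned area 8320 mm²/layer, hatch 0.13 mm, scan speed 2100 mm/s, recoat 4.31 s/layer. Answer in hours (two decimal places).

17.76 hours

Number of layers: 147 / 0.08 → 1838 (rounded up).
Scan path per layer = 8320 / 0.13 = 64000 mm.
Per-layer scan time: 64000 / 2100 → 30.4762 s.
Layer cycle = 30.4762 + 4.31 = 34.7862 s.
Total: 1838 × 34.7862 s = 63937.0356 s → 17.76 hours.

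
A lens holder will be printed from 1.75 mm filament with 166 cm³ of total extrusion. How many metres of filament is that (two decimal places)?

Cross-section of 1.75 mm filament: π·(1.75/2)² = 2.4053 mm².
Length = 166 cm³ / 2.4053 mm² = 166000 / 2.4053 = 69014.26 mm = 69.01 m.

69.01 m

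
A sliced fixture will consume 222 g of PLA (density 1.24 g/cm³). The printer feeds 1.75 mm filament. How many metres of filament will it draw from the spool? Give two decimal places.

74.43 m

Volume = 222 g / 1.24 g·cm⁻³ = 179.0323 cm³ = 179032.3 mm³.
Cross-section of 1.75 mm filament: π·(1.75/2)² = 2.4053 mm².
Length = 179032.3 / 2.4053 = 74432.42 mm = 74.43 m.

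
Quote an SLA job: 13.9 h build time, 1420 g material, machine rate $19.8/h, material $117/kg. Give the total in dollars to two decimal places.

$441.36

Time charge = 19.8 × 13.9, so $275.22.
Feedstock cost = 117 × 1420/1000 = $166.14.
Total = 275.22 + 166.14 = $441.36.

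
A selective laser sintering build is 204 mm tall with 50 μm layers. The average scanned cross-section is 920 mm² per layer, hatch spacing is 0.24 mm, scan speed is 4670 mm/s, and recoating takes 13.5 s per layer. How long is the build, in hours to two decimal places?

16.23 hours

Number of layers: 204 / 0.05 → 4080 (rounded up).
Scan path per layer: 920 / 0.24 → 3833.3 mm.
Per-layer scan time = 3833.3 / 4670 = 0.8208 s.
Time per layer: 0.8208 + 13.5 → 14.3208 s.
Total: 4080 × 14.3208 s = 58428.864 s → 16.23 hours.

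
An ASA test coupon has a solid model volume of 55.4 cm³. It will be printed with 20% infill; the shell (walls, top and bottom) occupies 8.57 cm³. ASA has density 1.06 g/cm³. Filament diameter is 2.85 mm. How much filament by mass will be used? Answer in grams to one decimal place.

Infill region = 55.4 − 8.57, so 46.83 cm³.
Deposited infill = 0.20 × 46.83, so 9.366 cm³.
Total printed volume = 8.57 + 9.366 = 17.936 cm³.
Mass = 17.936 × 1.06, so 19.01216 g.

19.0 g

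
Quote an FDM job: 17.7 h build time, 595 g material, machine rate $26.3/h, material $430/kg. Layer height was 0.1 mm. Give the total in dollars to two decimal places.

Machine cost = 26.3 × 17.7, so $465.51.
Feedstock cost = 430 × 595/1000 = $255.85.
Job cost: 465.51 + 255.85 = $721.36.

$721.36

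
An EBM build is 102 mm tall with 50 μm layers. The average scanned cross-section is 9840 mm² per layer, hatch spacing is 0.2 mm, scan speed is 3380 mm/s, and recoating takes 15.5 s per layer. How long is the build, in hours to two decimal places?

17.03 hours

Layer count = ceil(102 / 0.05) = 2040.
Scan path per layer = 9840 / 0.2 = 49200 mm.
Scan time per layer = 49200 / 3380, so 14.5562 s.
Layer cycle: 14.5562 + 15.5 → 30.0562 s.
Build time = 2040 × 30.0562 = 61314.648 s = 17.03 hours.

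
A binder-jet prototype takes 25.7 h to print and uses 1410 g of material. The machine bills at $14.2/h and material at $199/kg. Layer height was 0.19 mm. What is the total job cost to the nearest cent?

Machine cost = 14.2 × 25.7, so $364.94.
Feedstock cost = 199 × 1410/1000 = $280.59.
Job cost: 364.94 + 280.59 = $645.53.

$645.53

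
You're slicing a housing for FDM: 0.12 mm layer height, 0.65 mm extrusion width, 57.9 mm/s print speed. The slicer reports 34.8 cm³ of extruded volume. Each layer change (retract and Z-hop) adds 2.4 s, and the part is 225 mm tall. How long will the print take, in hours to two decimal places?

Bead cross-section = 0.12 × 0.65, so 0.078 mm².
Toolpath length = 34.8 cm³ / 0.078 mm² = 34800 / 0.078 = 446153.8 mm.
Extrusion time: 446153.8 / 57.9 → 7705.6 s.
Layer count = ceil(225 / 0.12) = 1875.
Non-print overhead = 1875 × 2.4, so 4500 s.
Altogether 7705.6 + 4500 = 12205.6 s, i.e. 3.39 hours.

3.39 hours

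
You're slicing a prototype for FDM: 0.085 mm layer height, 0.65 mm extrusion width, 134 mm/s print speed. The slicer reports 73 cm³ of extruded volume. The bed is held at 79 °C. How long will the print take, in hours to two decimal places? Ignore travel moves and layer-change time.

Extrusion cross-section = 0.085 × 0.65, so 0.05525 mm².
Toolpath length = 73 cm³ / 0.05525 mm² = 73000 / 0.05525 = 1321267 mm.
Extrusion time = 1321267 / 134, so 9860.2 s.
In the requested units: 9860.2 s = 2.74 hours.

2.74 hours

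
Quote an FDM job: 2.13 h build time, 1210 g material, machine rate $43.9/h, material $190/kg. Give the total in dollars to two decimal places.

Machine-time cost: 43.9 × 2.13 → $93.507.
Material charge = 190 × 1210/1000 = $229.90.
Total = 93.507 + 229.90 = 323.407 ≈ $323.41.

$323.41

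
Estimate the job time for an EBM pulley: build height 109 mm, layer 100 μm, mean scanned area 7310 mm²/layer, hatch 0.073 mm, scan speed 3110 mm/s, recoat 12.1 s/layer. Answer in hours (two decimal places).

13.41 hours

Layer count = ceil(109 / 0.1) = 1090.
Hatch length per layer: 7310 / 0.073 → 100137 mm.
Scan time per layer = 100137 / 3110 = 32.1984 s.
Time per layer = 32.1984 + 12.1, so 44.2984 s.
Total: 1090 × 44.2984 s = 48285.256 s → 13.41 hours.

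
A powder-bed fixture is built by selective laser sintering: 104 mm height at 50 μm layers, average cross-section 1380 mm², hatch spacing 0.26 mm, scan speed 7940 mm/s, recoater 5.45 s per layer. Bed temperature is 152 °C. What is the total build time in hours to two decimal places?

3.54 hours

Number of layers: 104 / 0.05 → 2080 (rounded up).
Scan path per layer: 1380 / 0.26 → 5307.7 mm.
Scan time per layer = 5307.7 / 7940 = 0.6685 s.
Layer cycle: 0.6685 + 5.45 → 6.1185 s.
Total: 2080 × 6.1185 s = 12726.48 s → 3.54 hours.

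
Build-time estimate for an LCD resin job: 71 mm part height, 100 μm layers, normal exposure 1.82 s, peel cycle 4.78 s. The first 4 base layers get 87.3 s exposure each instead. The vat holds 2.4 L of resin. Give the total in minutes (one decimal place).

83.8 minutes

Layer count = ceil(71 / 0.1) = 710.
Bottom layers = 4 × (87.3 + 4.78) = 368.32 s.
Normal layers = 706 × (1.82 + 4.78), so 4659.6 s.
Sum: 368.32 + 4659.6 = 5027.92 s → 83.8 minutes.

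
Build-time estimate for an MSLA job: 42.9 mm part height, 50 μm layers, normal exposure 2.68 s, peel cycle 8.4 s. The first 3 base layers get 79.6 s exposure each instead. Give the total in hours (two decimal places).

Number of layers: 42.9 / 0.05 → 858 (rounded up).
Base layers = 3 × (79.6 + 8.4) = 264 s.
Remaining layers = 855 × (2.68 + 8.4) = 9473.4 s.
Sum: 264 + 9473.4 = 9737.4 s → 2.70 hours.

2.70 hours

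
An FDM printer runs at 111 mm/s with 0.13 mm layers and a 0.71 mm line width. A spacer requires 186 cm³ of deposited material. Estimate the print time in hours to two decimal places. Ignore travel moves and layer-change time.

Bead cross-section = 0.13 × 0.71 = 0.0923 mm².
Toolpath length = 186 cm³ / 0.0923 mm² = 186000 / 0.0923 = 2015167.9 mm.
Time extruding = 2015167.9 / 111 = 18154.7 s.
That's 18154.7 s → 5.04 hours.

5.04 hours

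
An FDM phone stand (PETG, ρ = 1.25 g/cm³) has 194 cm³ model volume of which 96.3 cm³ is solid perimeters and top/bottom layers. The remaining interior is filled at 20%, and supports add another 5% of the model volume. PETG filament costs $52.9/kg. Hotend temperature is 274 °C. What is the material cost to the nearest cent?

$8.30

Infill region = 194 − 96.3 = 97.7 cm³.
Infill volume: 0.20 × 97.7 → 19.54 cm³.
Support = 0.05 × 194 = 9.7 cm³.
Total printed volume = 96.3 + 19.54 + 9.7 = 125.54 cm³.
Mass = 125.54 × 1.25, so 156.925 g.
At $52.9/kg: 156.925/1000 × 52.9 = $8.30.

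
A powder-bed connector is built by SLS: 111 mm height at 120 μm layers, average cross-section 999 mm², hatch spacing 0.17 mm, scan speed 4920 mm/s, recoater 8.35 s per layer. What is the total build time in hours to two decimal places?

2.45 hours

Layer count = ceil(111 / 0.12) = 925.
Hatch length per layer: 999 / 0.17 → 5876.5 mm.
Scan time per layer = 5876.5 / 4920, so 1.1944 s.
Layer cycle = 1.1944 + 8.35, so 9.5444 s.
Build time = 925 × 9.5444 = 8828.57 s = 2.45 hours.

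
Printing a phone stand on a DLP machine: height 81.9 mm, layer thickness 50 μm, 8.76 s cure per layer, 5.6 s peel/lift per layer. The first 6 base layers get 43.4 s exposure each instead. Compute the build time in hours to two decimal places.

Layers = ⌈81.9/0.05⌉ = 1638.
Base layers = 6 × (43.4 + 5.6) = 294 s.
Regular layers: 1632 × (8.76 + 5.6) → 23435.52 s.
Total = 294 + 23435.52 = 23729.52 s = 6.59 hours.

6.59 hours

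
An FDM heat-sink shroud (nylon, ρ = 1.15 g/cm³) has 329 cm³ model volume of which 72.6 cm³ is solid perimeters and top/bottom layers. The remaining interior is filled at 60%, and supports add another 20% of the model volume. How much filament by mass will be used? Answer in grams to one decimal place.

336.1 g

Infill region = 329 − 72.6, so 256.4 cm³.
Infill deposited: 0.60 × 256.4 → 153.84 cm³.
Support: 0.20 × 329 → 65.8 cm³.
Total extruded = 72.6 + 153.84 + 65.8 = 292.24 cm³.
Mass: 292.24 × 1.15 → 336.076 g.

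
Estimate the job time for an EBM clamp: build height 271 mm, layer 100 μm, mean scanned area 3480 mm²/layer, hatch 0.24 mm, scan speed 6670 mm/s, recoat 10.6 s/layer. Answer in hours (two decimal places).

Number of layers: 271 / 0.1 → 2710 (rounded up).
Hatch length per layer = 3480 / 0.24, so 14500 mm.
Beam time per layer = 14500 / 6670, so 2.1739 s.
Time per layer: 2.1739 + 10.6 → 12.7739 s.
2710 layers × 12.7739 s/layer = 34617.269 s, i.e. 9.62 hours.

9.62 hours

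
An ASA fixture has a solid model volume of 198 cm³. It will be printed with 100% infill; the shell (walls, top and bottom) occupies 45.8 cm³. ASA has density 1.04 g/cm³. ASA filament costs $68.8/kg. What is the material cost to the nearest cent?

$14.17

Volume inside the shell = 198 − 45.8 = 152.2 cm³.
Infill volume = 1.00 × 152.2, so 152.2 cm³.
Total printed volume = 45.8 + 152.2 = 198 cm³.
Mass = 198 × 1.04, so 205.92 g.
Cost = 205.92 g / 1000 × $68.8/kg = $14.17.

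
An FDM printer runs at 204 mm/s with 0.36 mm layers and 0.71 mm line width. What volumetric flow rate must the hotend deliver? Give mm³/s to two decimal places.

52.14

Extrusion cross-section = 0.36 × 0.71, so 0.2556 mm².
Q = v·A = 204 × 0.2556 = 52.14 mm³/s.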